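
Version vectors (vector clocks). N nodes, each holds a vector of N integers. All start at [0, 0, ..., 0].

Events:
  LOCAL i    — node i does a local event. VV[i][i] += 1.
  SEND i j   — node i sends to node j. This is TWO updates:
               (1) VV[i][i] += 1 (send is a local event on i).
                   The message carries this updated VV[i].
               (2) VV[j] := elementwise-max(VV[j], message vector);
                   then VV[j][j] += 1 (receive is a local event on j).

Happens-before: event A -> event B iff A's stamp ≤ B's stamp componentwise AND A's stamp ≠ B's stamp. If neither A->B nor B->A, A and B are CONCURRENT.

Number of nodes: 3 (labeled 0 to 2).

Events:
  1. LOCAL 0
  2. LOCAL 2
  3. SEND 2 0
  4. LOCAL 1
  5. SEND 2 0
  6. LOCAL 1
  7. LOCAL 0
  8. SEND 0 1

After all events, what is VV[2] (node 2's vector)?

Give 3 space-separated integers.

Initial: VV[0]=[0, 0, 0]
Initial: VV[1]=[0, 0, 0]
Initial: VV[2]=[0, 0, 0]
Event 1: LOCAL 0: VV[0][0]++ -> VV[0]=[1, 0, 0]
Event 2: LOCAL 2: VV[2][2]++ -> VV[2]=[0, 0, 1]
Event 3: SEND 2->0: VV[2][2]++ -> VV[2]=[0, 0, 2], msg_vec=[0, 0, 2]; VV[0]=max(VV[0],msg_vec) then VV[0][0]++ -> VV[0]=[2, 0, 2]
Event 4: LOCAL 1: VV[1][1]++ -> VV[1]=[0, 1, 0]
Event 5: SEND 2->0: VV[2][2]++ -> VV[2]=[0, 0, 3], msg_vec=[0, 0, 3]; VV[0]=max(VV[0],msg_vec) then VV[0][0]++ -> VV[0]=[3, 0, 3]
Event 6: LOCAL 1: VV[1][1]++ -> VV[1]=[0, 2, 0]
Event 7: LOCAL 0: VV[0][0]++ -> VV[0]=[4, 0, 3]
Event 8: SEND 0->1: VV[0][0]++ -> VV[0]=[5, 0, 3], msg_vec=[5, 0, 3]; VV[1]=max(VV[1],msg_vec) then VV[1][1]++ -> VV[1]=[5, 3, 3]
Final vectors: VV[0]=[5, 0, 3]; VV[1]=[5, 3, 3]; VV[2]=[0, 0, 3]

Answer: 0 0 3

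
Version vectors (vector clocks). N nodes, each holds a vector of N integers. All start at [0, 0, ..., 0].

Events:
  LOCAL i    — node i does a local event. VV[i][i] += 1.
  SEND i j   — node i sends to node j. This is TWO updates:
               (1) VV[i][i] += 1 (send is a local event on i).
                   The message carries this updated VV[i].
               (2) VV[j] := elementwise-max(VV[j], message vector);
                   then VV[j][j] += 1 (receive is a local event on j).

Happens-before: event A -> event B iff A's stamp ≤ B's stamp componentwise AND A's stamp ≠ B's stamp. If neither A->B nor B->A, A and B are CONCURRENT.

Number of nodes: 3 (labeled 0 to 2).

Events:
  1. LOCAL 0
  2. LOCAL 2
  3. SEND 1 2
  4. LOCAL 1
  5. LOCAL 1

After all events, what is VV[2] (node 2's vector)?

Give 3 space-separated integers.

Initial: VV[0]=[0, 0, 0]
Initial: VV[1]=[0, 0, 0]
Initial: VV[2]=[0, 0, 0]
Event 1: LOCAL 0: VV[0][0]++ -> VV[0]=[1, 0, 0]
Event 2: LOCAL 2: VV[2][2]++ -> VV[2]=[0, 0, 1]
Event 3: SEND 1->2: VV[1][1]++ -> VV[1]=[0, 1, 0], msg_vec=[0, 1, 0]; VV[2]=max(VV[2],msg_vec) then VV[2][2]++ -> VV[2]=[0, 1, 2]
Event 4: LOCAL 1: VV[1][1]++ -> VV[1]=[0, 2, 0]
Event 5: LOCAL 1: VV[1][1]++ -> VV[1]=[0, 3, 0]
Final vectors: VV[0]=[1, 0, 0]; VV[1]=[0, 3, 0]; VV[2]=[0, 1, 2]

Answer: 0 1 2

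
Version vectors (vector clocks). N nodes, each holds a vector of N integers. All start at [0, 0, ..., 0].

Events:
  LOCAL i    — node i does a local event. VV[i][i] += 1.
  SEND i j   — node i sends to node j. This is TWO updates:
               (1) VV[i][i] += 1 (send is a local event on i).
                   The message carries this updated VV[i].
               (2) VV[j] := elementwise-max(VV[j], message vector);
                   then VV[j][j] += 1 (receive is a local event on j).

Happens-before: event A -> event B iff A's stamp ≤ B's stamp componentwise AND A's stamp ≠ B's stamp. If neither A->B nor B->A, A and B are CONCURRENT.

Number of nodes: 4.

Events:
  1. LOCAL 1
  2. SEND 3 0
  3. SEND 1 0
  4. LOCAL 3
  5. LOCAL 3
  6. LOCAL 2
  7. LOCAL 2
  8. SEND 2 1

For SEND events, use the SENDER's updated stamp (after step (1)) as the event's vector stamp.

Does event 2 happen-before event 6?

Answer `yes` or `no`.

Answer: no

Derivation:
Initial: VV[0]=[0, 0, 0, 0]
Initial: VV[1]=[0, 0, 0, 0]
Initial: VV[2]=[0, 0, 0, 0]
Initial: VV[3]=[0, 0, 0, 0]
Event 1: LOCAL 1: VV[1][1]++ -> VV[1]=[0, 1, 0, 0]
Event 2: SEND 3->0: VV[3][3]++ -> VV[3]=[0, 0, 0, 1], msg_vec=[0, 0, 0, 1]; VV[0]=max(VV[0],msg_vec) then VV[0][0]++ -> VV[0]=[1, 0, 0, 1]
Event 3: SEND 1->0: VV[1][1]++ -> VV[1]=[0, 2, 0, 0], msg_vec=[0, 2, 0, 0]; VV[0]=max(VV[0],msg_vec) then VV[0][0]++ -> VV[0]=[2, 2, 0, 1]
Event 4: LOCAL 3: VV[3][3]++ -> VV[3]=[0, 0, 0, 2]
Event 5: LOCAL 3: VV[3][3]++ -> VV[3]=[0, 0, 0, 3]
Event 6: LOCAL 2: VV[2][2]++ -> VV[2]=[0, 0, 1, 0]
Event 7: LOCAL 2: VV[2][2]++ -> VV[2]=[0, 0, 2, 0]
Event 8: SEND 2->1: VV[2][2]++ -> VV[2]=[0, 0, 3, 0], msg_vec=[0, 0, 3, 0]; VV[1]=max(VV[1],msg_vec) then VV[1][1]++ -> VV[1]=[0, 3, 3, 0]
Event 2 stamp: [0, 0, 0, 1]
Event 6 stamp: [0, 0, 1, 0]
[0, 0, 0, 1] <= [0, 0, 1, 0]? False. Equal? False. Happens-before: False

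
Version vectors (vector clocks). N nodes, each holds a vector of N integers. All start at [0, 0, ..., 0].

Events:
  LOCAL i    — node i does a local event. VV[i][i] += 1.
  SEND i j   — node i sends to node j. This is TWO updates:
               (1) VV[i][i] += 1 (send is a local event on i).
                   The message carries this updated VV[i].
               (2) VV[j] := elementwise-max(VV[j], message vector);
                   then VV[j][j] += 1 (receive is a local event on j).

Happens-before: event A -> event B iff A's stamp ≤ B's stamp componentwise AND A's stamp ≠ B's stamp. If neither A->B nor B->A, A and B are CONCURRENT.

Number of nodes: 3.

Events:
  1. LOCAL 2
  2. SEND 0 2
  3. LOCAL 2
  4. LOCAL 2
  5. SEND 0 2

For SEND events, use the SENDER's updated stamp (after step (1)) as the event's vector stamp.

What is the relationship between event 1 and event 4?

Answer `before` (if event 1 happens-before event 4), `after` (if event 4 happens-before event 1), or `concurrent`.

Initial: VV[0]=[0, 0, 0]
Initial: VV[1]=[0, 0, 0]
Initial: VV[2]=[0, 0, 0]
Event 1: LOCAL 2: VV[2][2]++ -> VV[2]=[0, 0, 1]
Event 2: SEND 0->2: VV[0][0]++ -> VV[0]=[1, 0, 0], msg_vec=[1, 0, 0]; VV[2]=max(VV[2],msg_vec) then VV[2][2]++ -> VV[2]=[1, 0, 2]
Event 3: LOCAL 2: VV[2][2]++ -> VV[2]=[1, 0, 3]
Event 4: LOCAL 2: VV[2][2]++ -> VV[2]=[1, 0, 4]
Event 5: SEND 0->2: VV[0][0]++ -> VV[0]=[2, 0, 0], msg_vec=[2, 0, 0]; VV[2]=max(VV[2],msg_vec) then VV[2][2]++ -> VV[2]=[2, 0, 5]
Event 1 stamp: [0, 0, 1]
Event 4 stamp: [1, 0, 4]
[0, 0, 1] <= [1, 0, 4]? True
[1, 0, 4] <= [0, 0, 1]? False
Relation: before

Answer: before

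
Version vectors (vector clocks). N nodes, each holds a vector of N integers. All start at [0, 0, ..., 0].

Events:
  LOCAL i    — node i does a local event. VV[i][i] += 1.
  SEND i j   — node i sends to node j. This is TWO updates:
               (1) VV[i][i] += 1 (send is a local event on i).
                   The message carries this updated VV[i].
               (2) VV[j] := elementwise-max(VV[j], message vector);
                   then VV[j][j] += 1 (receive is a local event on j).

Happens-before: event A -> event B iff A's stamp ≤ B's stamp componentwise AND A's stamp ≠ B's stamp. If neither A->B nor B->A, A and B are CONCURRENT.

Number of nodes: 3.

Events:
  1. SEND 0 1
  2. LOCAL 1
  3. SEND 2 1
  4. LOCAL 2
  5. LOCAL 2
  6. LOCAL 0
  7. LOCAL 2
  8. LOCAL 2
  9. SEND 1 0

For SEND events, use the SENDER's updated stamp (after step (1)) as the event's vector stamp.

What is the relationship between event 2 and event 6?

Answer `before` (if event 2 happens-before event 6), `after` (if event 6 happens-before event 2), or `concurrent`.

Initial: VV[0]=[0, 0, 0]
Initial: VV[1]=[0, 0, 0]
Initial: VV[2]=[0, 0, 0]
Event 1: SEND 0->1: VV[0][0]++ -> VV[0]=[1, 0, 0], msg_vec=[1, 0, 0]; VV[1]=max(VV[1],msg_vec) then VV[1][1]++ -> VV[1]=[1, 1, 0]
Event 2: LOCAL 1: VV[1][1]++ -> VV[1]=[1, 2, 0]
Event 3: SEND 2->1: VV[2][2]++ -> VV[2]=[0, 0, 1], msg_vec=[0, 0, 1]; VV[1]=max(VV[1],msg_vec) then VV[1][1]++ -> VV[1]=[1, 3, 1]
Event 4: LOCAL 2: VV[2][2]++ -> VV[2]=[0, 0, 2]
Event 5: LOCAL 2: VV[2][2]++ -> VV[2]=[0, 0, 3]
Event 6: LOCAL 0: VV[0][0]++ -> VV[0]=[2, 0, 0]
Event 7: LOCAL 2: VV[2][2]++ -> VV[2]=[0, 0, 4]
Event 8: LOCAL 2: VV[2][2]++ -> VV[2]=[0, 0, 5]
Event 9: SEND 1->0: VV[1][1]++ -> VV[1]=[1, 4, 1], msg_vec=[1, 4, 1]; VV[0]=max(VV[0],msg_vec) then VV[0][0]++ -> VV[0]=[3, 4, 1]
Event 2 stamp: [1, 2, 0]
Event 6 stamp: [2, 0, 0]
[1, 2, 0] <= [2, 0, 0]? False
[2, 0, 0] <= [1, 2, 0]? False
Relation: concurrent

Answer: concurrent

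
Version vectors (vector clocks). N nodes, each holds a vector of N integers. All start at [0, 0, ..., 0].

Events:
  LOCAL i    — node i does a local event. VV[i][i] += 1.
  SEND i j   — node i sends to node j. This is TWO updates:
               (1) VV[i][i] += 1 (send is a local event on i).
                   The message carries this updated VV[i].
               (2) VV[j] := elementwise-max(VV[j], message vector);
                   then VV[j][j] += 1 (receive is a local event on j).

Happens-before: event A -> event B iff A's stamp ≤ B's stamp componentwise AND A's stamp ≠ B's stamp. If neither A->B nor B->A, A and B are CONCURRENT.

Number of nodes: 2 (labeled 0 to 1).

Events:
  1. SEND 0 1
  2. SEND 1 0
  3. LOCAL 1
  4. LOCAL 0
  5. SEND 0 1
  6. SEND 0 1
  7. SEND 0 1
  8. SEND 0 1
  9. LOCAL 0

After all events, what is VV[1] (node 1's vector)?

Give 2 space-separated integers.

Initial: VV[0]=[0, 0]
Initial: VV[1]=[0, 0]
Event 1: SEND 0->1: VV[0][0]++ -> VV[0]=[1, 0], msg_vec=[1, 0]; VV[1]=max(VV[1],msg_vec) then VV[1][1]++ -> VV[1]=[1, 1]
Event 2: SEND 1->0: VV[1][1]++ -> VV[1]=[1, 2], msg_vec=[1, 2]; VV[0]=max(VV[0],msg_vec) then VV[0][0]++ -> VV[0]=[2, 2]
Event 3: LOCAL 1: VV[1][1]++ -> VV[1]=[1, 3]
Event 4: LOCAL 0: VV[0][0]++ -> VV[0]=[3, 2]
Event 5: SEND 0->1: VV[0][0]++ -> VV[0]=[4, 2], msg_vec=[4, 2]; VV[1]=max(VV[1],msg_vec) then VV[1][1]++ -> VV[1]=[4, 4]
Event 6: SEND 0->1: VV[0][0]++ -> VV[0]=[5, 2], msg_vec=[5, 2]; VV[1]=max(VV[1],msg_vec) then VV[1][1]++ -> VV[1]=[5, 5]
Event 7: SEND 0->1: VV[0][0]++ -> VV[0]=[6, 2], msg_vec=[6, 2]; VV[1]=max(VV[1],msg_vec) then VV[1][1]++ -> VV[1]=[6, 6]
Event 8: SEND 0->1: VV[0][0]++ -> VV[0]=[7, 2], msg_vec=[7, 2]; VV[1]=max(VV[1],msg_vec) then VV[1][1]++ -> VV[1]=[7, 7]
Event 9: LOCAL 0: VV[0][0]++ -> VV[0]=[8, 2]
Final vectors: VV[0]=[8, 2]; VV[1]=[7, 7]

Answer: 7 7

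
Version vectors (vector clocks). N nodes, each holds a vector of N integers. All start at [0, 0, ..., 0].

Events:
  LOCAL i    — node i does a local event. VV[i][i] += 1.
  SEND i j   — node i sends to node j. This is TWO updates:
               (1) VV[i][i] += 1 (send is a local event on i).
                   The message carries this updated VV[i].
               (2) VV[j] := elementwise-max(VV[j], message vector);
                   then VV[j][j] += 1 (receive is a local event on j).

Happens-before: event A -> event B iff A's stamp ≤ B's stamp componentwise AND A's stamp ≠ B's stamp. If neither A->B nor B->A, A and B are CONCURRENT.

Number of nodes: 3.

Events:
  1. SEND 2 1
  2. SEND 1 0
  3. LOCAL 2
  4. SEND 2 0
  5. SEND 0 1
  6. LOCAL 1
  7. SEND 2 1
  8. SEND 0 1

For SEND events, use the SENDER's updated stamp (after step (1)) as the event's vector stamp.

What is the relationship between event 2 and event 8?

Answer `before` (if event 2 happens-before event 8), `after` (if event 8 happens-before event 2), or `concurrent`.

Initial: VV[0]=[0, 0, 0]
Initial: VV[1]=[0, 0, 0]
Initial: VV[2]=[0, 0, 0]
Event 1: SEND 2->1: VV[2][2]++ -> VV[2]=[0, 0, 1], msg_vec=[0, 0, 1]; VV[1]=max(VV[1],msg_vec) then VV[1][1]++ -> VV[1]=[0, 1, 1]
Event 2: SEND 1->0: VV[1][1]++ -> VV[1]=[0, 2, 1], msg_vec=[0, 2, 1]; VV[0]=max(VV[0],msg_vec) then VV[0][0]++ -> VV[0]=[1, 2, 1]
Event 3: LOCAL 2: VV[2][2]++ -> VV[2]=[0, 0, 2]
Event 4: SEND 2->0: VV[2][2]++ -> VV[2]=[0, 0, 3], msg_vec=[0, 0, 3]; VV[0]=max(VV[0],msg_vec) then VV[0][0]++ -> VV[0]=[2, 2, 3]
Event 5: SEND 0->1: VV[0][0]++ -> VV[0]=[3, 2, 3], msg_vec=[3, 2, 3]; VV[1]=max(VV[1],msg_vec) then VV[1][1]++ -> VV[1]=[3, 3, 3]
Event 6: LOCAL 1: VV[1][1]++ -> VV[1]=[3, 4, 3]
Event 7: SEND 2->1: VV[2][2]++ -> VV[2]=[0, 0, 4], msg_vec=[0, 0, 4]; VV[1]=max(VV[1],msg_vec) then VV[1][1]++ -> VV[1]=[3, 5, 4]
Event 8: SEND 0->1: VV[0][0]++ -> VV[0]=[4, 2, 3], msg_vec=[4, 2, 3]; VV[1]=max(VV[1],msg_vec) then VV[1][1]++ -> VV[1]=[4, 6, 4]
Event 2 stamp: [0, 2, 1]
Event 8 stamp: [4, 2, 3]
[0, 2, 1] <= [4, 2, 3]? True
[4, 2, 3] <= [0, 2, 1]? False
Relation: before

Answer: before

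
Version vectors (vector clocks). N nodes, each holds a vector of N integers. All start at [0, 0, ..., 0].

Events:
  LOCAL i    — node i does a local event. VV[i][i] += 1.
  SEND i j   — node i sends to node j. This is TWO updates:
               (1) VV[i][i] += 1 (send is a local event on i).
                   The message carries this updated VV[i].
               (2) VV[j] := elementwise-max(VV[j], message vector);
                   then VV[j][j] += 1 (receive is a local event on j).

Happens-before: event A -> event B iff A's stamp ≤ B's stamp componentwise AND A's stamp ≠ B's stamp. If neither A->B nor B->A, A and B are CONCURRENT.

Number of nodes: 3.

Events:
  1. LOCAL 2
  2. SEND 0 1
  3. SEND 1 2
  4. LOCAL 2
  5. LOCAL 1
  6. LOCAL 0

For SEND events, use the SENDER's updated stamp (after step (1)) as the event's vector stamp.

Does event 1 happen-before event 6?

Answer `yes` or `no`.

Initial: VV[0]=[0, 0, 0]
Initial: VV[1]=[0, 0, 0]
Initial: VV[2]=[0, 0, 0]
Event 1: LOCAL 2: VV[2][2]++ -> VV[2]=[0, 0, 1]
Event 2: SEND 0->1: VV[0][0]++ -> VV[0]=[1, 0, 0], msg_vec=[1, 0, 0]; VV[1]=max(VV[1],msg_vec) then VV[1][1]++ -> VV[1]=[1, 1, 0]
Event 3: SEND 1->2: VV[1][1]++ -> VV[1]=[1, 2, 0], msg_vec=[1, 2, 0]; VV[2]=max(VV[2],msg_vec) then VV[2][2]++ -> VV[2]=[1, 2, 2]
Event 4: LOCAL 2: VV[2][2]++ -> VV[2]=[1, 2, 3]
Event 5: LOCAL 1: VV[1][1]++ -> VV[1]=[1, 3, 0]
Event 6: LOCAL 0: VV[0][0]++ -> VV[0]=[2, 0, 0]
Event 1 stamp: [0, 0, 1]
Event 6 stamp: [2, 0, 0]
[0, 0, 1] <= [2, 0, 0]? False. Equal? False. Happens-before: False

Answer: no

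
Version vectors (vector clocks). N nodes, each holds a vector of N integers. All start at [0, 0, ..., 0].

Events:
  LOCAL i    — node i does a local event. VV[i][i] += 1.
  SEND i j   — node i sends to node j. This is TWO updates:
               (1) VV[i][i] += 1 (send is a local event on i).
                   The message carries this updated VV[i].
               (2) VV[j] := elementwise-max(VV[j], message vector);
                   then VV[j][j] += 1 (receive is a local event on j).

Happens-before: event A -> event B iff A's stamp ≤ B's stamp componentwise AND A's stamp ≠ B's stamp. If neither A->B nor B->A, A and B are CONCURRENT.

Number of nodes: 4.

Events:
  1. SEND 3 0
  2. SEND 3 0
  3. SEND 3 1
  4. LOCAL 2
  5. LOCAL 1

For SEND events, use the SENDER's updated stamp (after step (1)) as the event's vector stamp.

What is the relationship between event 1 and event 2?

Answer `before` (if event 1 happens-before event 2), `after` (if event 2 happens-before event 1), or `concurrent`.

Answer: before

Derivation:
Initial: VV[0]=[0, 0, 0, 0]
Initial: VV[1]=[0, 0, 0, 0]
Initial: VV[2]=[0, 0, 0, 0]
Initial: VV[3]=[0, 0, 0, 0]
Event 1: SEND 3->0: VV[3][3]++ -> VV[3]=[0, 0, 0, 1], msg_vec=[0, 0, 0, 1]; VV[0]=max(VV[0],msg_vec) then VV[0][0]++ -> VV[0]=[1, 0, 0, 1]
Event 2: SEND 3->0: VV[3][3]++ -> VV[3]=[0, 0, 0, 2], msg_vec=[0, 0, 0, 2]; VV[0]=max(VV[0],msg_vec) then VV[0][0]++ -> VV[0]=[2, 0, 0, 2]
Event 3: SEND 3->1: VV[3][3]++ -> VV[3]=[0, 0, 0, 3], msg_vec=[0, 0, 0, 3]; VV[1]=max(VV[1],msg_vec) then VV[1][1]++ -> VV[1]=[0, 1, 0, 3]
Event 4: LOCAL 2: VV[2][2]++ -> VV[2]=[0, 0, 1, 0]
Event 5: LOCAL 1: VV[1][1]++ -> VV[1]=[0, 2, 0, 3]
Event 1 stamp: [0, 0, 0, 1]
Event 2 stamp: [0, 0, 0, 2]
[0, 0, 0, 1] <= [0, 0, 0, 2]? True
[0, 0, 0, 2] <= [0, 0, 0, 1]? False
Relation: before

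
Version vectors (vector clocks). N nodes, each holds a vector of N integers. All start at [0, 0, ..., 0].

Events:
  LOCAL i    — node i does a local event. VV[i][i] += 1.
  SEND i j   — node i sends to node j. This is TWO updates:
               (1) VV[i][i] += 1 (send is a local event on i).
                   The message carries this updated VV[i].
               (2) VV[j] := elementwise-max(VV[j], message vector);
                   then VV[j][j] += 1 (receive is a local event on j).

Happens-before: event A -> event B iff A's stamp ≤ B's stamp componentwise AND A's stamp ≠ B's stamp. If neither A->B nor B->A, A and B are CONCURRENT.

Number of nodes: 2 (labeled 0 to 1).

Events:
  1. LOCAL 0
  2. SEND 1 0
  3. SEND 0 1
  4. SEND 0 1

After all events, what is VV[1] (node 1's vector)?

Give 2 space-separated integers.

Answer: 4 3

Derivation:
Initial: VV[0]=[0, 0]
Initial: VV[1]=[0, 0]
Event 1: LOCAL 0: VV[0][0]++ -> VV[0]=[1, 0]
Event 2: SEND 1->0: VV[1][1]++ -> VV[1]=[0, 1], msg_vec=[0, 1]; VV[0]=max(VV[0],msg_vec) then VV[0][0]++ -> VV[0]=[2, 1]
Event 3: SEND 0->1: VV[0][0]++ -> VV[0]=[3, 1], msg_vec=[3, 1]; VV[1]=max(VV[1],msg_vec) then VV[1][1]++ -> VV[1]=[3, 2]
Event 4: SEND 0->1: VV[0][0]++ -> VV[0]=[4, 1], msg_vec=[4, 1]; VV[1]=max(VV[1],msg_vec) then VV[1][1]++ -> VV[1]=[4, 3]
Final vectors: VV[0]=[4, 1]; VV[1]=[4, 3]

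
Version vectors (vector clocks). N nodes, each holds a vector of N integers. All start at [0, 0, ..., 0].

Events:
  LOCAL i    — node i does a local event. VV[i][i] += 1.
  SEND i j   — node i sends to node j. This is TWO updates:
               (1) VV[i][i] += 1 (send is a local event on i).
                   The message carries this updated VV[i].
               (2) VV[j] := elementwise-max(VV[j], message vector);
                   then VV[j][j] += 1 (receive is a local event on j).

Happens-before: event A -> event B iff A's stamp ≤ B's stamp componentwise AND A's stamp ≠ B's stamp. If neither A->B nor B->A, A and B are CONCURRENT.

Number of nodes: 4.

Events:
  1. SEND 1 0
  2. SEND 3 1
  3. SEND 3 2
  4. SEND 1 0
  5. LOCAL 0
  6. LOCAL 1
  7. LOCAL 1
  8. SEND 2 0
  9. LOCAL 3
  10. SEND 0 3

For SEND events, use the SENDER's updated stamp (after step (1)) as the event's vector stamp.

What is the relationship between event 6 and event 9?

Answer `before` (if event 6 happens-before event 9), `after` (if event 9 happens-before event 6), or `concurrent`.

Answer: concurrent

Derivation:
Initial: VV[0]=[0, 0, 0, 0]
Initial: VV[1]=[0, 0, 0, 0]
Initial: VV[2]=[0, 0, 0, 0]
Initial: VV[3]=[0, 0, 0, 0]
Event 1: SEND 1->0: VV[1][1]++ -> VV[1]=[0, 1, 0, 0], msg_vec=[0, 1, 0, 0]; VV[0]=max(VV[0],msg_vec) then VV[0][0]++ -> VV[0]=[1, 1, 0, 0]
Event 2: SEND 3->1: VV[3][3]++ -> VV[3]=[0, 0, 0, 1], msg_vec=[0, 0, 0, 1]; VV[1]=max(VV[1],msg_vec) then VV[1][1]++ -> VV[1]=[0, 2, 0, 1]
Event 3: SEND 3->2: VV[3][3]++ -> VV[3]=[0, 0, 0, 2], msg_vec=[0, 0, 0, 2]; VV[2]=max(VV[2],msg_vec) then VV[2][2]++ -> VV[2]=[0, 0, 1, 2]
Event 4: SEND 1->0: VV[1][1]++ -> VV[1]=[0, 3, 0, 1], msg_vec=[0, 3, 0, 1]; VV[0]=max(VV[0],msg_vec) then VV[0][0]++ -> VV[0]=[2, 3, 0, 1]
Event 5: LOCAL 0: VV[0][0]++ -> VV[0]=[3, 3, 0, 1]
Event 6: LOCAL 1: VV[1][1]++ -> VV[1]=[0, 4, 0, 1]
Event 7: LOCAL 1: VV[1][1]++ -> VV[1]=[0, 5, 0, 1]
Event 8: SEND 2->0: VV[2][2]++ -> VV[2]=[0, 0, 2, 2], msg_vec=[0, 0, 2, 2]; VV[0]=max(VV[0],msg_vec) then VV[0][0]++ -> VV[0]=[4, 3, 2, 2]
Event 9: LOCAL 3: VV[3][3]++ -> VV[3]=[0, 0, 0, 3]
Event 10: SEND 0->3: VV[0][0]++ -> VV[0]=[5, 3, 2, 2], msg_vec=[5, 3, 2, 2]; VV[3]=max(VV[3],msg_vec) then VV[3][3]++ -> VV[3]=[5, 3, 2, 4]
Event 6 stamp: [0, 4, 0, 1]
Event 9 stamp: [0, 0, 0, 3]
[0, 4, 0, 1] <= [0, 0, 0, 3]? False
[0, 0, 0, 3] <= [0, 4, 0, 1]? False
Relation: concurrent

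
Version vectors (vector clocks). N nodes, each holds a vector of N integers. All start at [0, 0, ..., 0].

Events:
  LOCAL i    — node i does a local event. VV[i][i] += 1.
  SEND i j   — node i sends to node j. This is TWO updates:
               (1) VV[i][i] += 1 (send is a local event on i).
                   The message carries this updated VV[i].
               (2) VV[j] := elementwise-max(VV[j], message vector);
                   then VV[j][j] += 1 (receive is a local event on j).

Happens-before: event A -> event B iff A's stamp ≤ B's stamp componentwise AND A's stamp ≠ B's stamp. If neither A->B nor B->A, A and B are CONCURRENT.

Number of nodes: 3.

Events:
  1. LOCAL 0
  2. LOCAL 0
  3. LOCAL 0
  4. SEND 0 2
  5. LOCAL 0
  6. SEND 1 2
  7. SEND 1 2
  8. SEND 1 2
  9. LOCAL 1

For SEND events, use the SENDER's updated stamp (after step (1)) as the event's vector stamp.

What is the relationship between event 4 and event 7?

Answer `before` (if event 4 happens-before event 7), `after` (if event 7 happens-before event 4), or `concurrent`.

Initial: VV[0]=[0, 0, 0]
Initial: VV[1]=[0, 0, 0]
Initial: VV[2]=[0, 0, 0]
Event 1: LOCAL 0: VV[0][0]++ -> VV[0]=[1, 0, 0]
Event 2: LOCAL 0: VV[0][0]++ -> VV[0]=[2, 0, 0]
Event 3: LOCAL 0: VV[0][0]++ -> VV[0]=[3, 0, 0]
Event 4: SEND 0->2: VV[0][0]++ -> VV[0]=[4, 0, 0], msg_vec=[4, 0, 0]; VV[2]=max(VV[2],msg_vec) then VV[2][2]++ -> VV[2]=[4, 0, 1]
Event 5: LOCAL 0: VV[0][0]++ -> VV[0]=[5, 0, 0]
Event 6: SEND 1->2: VV[1][1]++ -> VV[1]=[0, 1, 0], msg_vec=[0, 1, 0]; VV[2]=max(VV[2],msg_vec) then VV[2][2]++ -> VV[2]=[4, 1, 2]
Event 7: SEND 1->2: VV[1][1]++ -> VV[1]=[0, 2, 0], msg_vec=[0, 2, 0]; VV[2]=max(VV[2],msg_vec) then VV[2][2]++ -> VV[2]=[4, 2, 3]
Event 8: SEND 1->2: VV[1][1]++ -> VV[1]=[0, 3, 0], msg_vec=[0, 3, 0]; VV[2]=max(VV[2],msg_vec) then VV[2][2]++ -> VV[2]=[4, 3, 4]
Event 9: LOCAL 1: VV[1][1]++ -> VV[1]=[0, 4, 0]
Event 4 stamp: [4, 0, 0]
Event 7 stamp: [0, 2, 0]
[4, 0, 0] <= [0, 2, 0]? False
[0, 2, 0] <= [4, 0, 0]? False
Relation: concurrent

Answer: concurrent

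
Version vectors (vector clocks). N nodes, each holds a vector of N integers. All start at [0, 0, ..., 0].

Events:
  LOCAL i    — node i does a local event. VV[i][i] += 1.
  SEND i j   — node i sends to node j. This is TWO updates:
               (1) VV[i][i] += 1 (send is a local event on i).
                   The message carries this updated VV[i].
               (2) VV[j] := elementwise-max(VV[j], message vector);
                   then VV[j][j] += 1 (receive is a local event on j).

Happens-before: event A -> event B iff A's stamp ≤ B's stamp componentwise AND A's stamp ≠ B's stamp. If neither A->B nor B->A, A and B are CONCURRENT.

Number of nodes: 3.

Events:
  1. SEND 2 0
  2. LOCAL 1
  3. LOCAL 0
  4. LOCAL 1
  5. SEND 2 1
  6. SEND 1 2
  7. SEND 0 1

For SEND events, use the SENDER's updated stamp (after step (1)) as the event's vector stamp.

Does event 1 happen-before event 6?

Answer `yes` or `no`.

Answer: yes

Derivation:
Initial: VV[0]=[0, 0, 0]
Initial: VV[1]=[0, 0, 0]
Initial: VV[2]=[0, 0, 0]
Event 1: SEND 2->0: VV[2][2]++ -> VV[2]=[0, 0, 1], msg_vec=[0, 0, 1]; VV[0]=max(VV[0],msg_vec) then VV[0][0]++ -> VV[0]=[1, 0, 1]
Event 2: LOCAL 1: VV[1][1]++ -> VV[1]=[0, 1, 0]
Event 3: LOCAL 0: VV[0][0]++ -> VV[0]=[2, 0, 1]
Event 4: LOCAL 1: VV[1][1]++ -> VV[1]=[0, 2, 0]
Event 5: SEND 2->1: VV[2][2]++ -> VV[2]=[0, 0, 2], msg_vec=[0, 0, 2]; VV[1]=max(VV[1],msg_vec) then VV[1][1]++ -> VV[1]=[0, 3, 2]
Event 6: SEND 1->2: VV[1][1]++ -> VV[1]=[0, 4, 2], msg_vec=[0, 4, 2]; VV[2]=max(VV[2],msg_vec) then VV[2][2]++ -> VV[2]=[0, 4, 3]
Event 7: SEND 0->1: VV[0][0]++ -> VV[0]=[3, 0, 1], msg_vec=[3, 0, 1]; VV[1]=max(VV[1],msg_vec) then VV[1][1]++ -> VV[1]=[3, 5, 2]
Event 1 stamp: [0, 0, 1]
Event 6 stamp: [0, 4, 2]
[0, 0, 1] <= [0, 4, 2]? True. Equal? False. Happens-before: True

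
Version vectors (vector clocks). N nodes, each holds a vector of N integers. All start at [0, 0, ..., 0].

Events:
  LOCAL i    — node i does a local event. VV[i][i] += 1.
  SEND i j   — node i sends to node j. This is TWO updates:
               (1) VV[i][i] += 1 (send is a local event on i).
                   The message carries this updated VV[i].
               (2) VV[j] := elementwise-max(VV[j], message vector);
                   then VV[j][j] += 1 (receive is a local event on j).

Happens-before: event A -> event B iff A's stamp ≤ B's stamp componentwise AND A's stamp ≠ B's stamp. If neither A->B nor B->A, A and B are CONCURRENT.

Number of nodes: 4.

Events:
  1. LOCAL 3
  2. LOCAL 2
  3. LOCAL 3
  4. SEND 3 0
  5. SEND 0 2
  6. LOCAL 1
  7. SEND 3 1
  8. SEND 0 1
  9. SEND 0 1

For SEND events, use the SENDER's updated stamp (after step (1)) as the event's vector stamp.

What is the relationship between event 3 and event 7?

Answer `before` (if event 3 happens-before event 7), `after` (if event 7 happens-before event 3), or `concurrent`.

Initial: VV[0]=[0, 0, 0, 0]
Initial: VV[1]=[0, 0, 0, 0]
Initial: VV[2]=[0, 0, 0, 0]
Initial: VV[3]=[0, 0, 0, 0]
Event 1: LOCAL 3: VV[3][3]++ -> VV[3]=[0, 0, 0, 1]
Event 2: LOCAL 2: VV[2][2]++ -> VV[2]=[0, 0, 1, 0]
Event 3: LOCAL 3: VV[3][3]++ -> VV[3]=[0, 0, 0, 2]
Event 4: SEND 3->0: VV[3][3]++ -> VV[3]=[0, 0, 0, 3], msg_vec=[0, 0, 0, 3]; VV[0]=max(VV[0],msg_vec) then VV[0][0]++ -> VV[0]=[1, 0, 0, 3]
Event 5: SEND 0->2: VV[0][0]++ -> VV[0]=[2, 0, 0, 3], msg_vec=[2, 0, 0, 3]; VV[2]=max(VV[2],msg_vec) then VV[2][2]++ -> VV[2]=[2, 0, 2, 3]
Event 6: LOCAL 1: VV[1][1]++ -> VV[1]=[0, 1, 0, 0]
Event 7: SEND 3->1: VV[3][3]++ -> VV[3]=[0, 0, 0, 4], msg_vec=[0, 0, 0, 4]; VV[1]=max(VV[1],msg_vec) then VV[1][1]++ -> VV[1]=[0, 2, 0, 4]
Event 8: SEND 0->1: VV[0][0]++ -> VV[0]=[3, 0, 0, 3], msg_vec=[3, 0, 0, 3]; VV[1]=max(VV[1],msg_vec) then VV[1][1]++ -> VV[1]=[3, 3, 0, 4]
Event 9: SEND 0->1: VV[0][0]++ -> VV[0]=[4, 0, 0, 3], msg_vec=[4, 0, 0, 3]; VV[1]=max(VV[1],msg_vec) then VV[1][1]++ -> VV[1]=[4, 4, 0, 4]
Event 3 stamp: [0, 0, 0, 2]
Event 7 stamp: [0, 0, 0, 4]
[0, 0, 0, 2] <= [0, 0, 0, 4]? True
[0, 0, 0, 4] <= [0, 0, 0, 2]? False
Relation: before

Answer: before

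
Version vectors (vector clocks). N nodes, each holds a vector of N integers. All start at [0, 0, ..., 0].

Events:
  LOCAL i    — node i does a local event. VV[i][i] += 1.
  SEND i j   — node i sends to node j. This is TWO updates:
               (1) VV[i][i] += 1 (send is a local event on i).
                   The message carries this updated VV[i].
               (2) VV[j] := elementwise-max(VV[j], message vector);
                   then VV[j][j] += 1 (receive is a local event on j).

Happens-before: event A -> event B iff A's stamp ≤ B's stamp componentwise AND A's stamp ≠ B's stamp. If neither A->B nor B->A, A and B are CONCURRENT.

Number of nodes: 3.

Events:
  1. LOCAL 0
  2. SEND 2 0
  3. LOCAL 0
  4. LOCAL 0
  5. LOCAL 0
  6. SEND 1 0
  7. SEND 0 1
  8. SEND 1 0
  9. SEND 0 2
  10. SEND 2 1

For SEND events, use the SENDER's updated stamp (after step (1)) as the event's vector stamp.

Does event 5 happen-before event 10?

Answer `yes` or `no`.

Initial: VV[0]=[0, 0, 0]
Initial: VV[1]=[0, 0, 0]
Initial: VV[2]=[0, 0, 0]
Event 1: LOCAL 0: VV[0][0]++ -> VV[0]=[1, 0, 0]
Event 2: SEND 2->0: VV[2][2]++ -> VV[2]=[0, 0, 1], msg_vec=[0, 0, 1]; VV[0]=max(VV[0],msg_vec) then VV[0][0]++ -> VV[0]=[2, 0, 1]
Event 3: LOCAL 0: VV[0][0]++ -> VV[0]=[3, 0, 1]
Event 4: LOCAL 0: VV[0][0]++ -> VV[0]=[4, 0, 1]
Event 5: LOCAL 0: VV[0][0]++ -> VV[0]=[5, 0, 1]
Event 6: SEND 1->0: VV[1][1]++ -> VV[1]=[0, 1, 0], msg_vec=[0, 1, 0]; VV[0]=max(VV[0],msg_vec) then VV[0][0]++ -> VV[0]=[6, 1, 1]
Event 7: SEND 0->1: VV[0][0]++ -> VV[0]=[7, 1, 1], msg_vec=[7, 1, 1]; VV[1]=max(VV[1],msg_vec) then VV[1][1]++ -> VV[1]=[7, 2, 1]
Event 8: SEND 1->0: VV[1][1]++ -> VV[1]=[7, 3, 1], msg_vec=[7, 3, 1]; VV[0]=max(VV[0],msg_vec) then VV[0][0]++ -> VV[0]=[8, 3, 1]
Event 9: SEND 0->2: VV[0][0]++ -> VV[0]=[9, 3, 1], msg_vec=[9, 3, 1]; VV[2]=max(VV[2],msg_vec) then VV[2][2]++ -> VV[2]=[9, 3, 2]
Event 10: SEND 2->1: VV[2][2]++ -> VV[2]=[9, 3, 3], msg_vec=[9, 3, 3]; VV[1]=max(VV[1],msg_vec) then VV[1][1]++ -> VV[1]=[9, 4, 3]
Event 5 stamp: [5, 0, 1]
Event 10 stamp: [9, 3, 3]
[5, 0, 1] <= [9, 3, 3]? True. Equal? False. Happens-before: True

Answer: yes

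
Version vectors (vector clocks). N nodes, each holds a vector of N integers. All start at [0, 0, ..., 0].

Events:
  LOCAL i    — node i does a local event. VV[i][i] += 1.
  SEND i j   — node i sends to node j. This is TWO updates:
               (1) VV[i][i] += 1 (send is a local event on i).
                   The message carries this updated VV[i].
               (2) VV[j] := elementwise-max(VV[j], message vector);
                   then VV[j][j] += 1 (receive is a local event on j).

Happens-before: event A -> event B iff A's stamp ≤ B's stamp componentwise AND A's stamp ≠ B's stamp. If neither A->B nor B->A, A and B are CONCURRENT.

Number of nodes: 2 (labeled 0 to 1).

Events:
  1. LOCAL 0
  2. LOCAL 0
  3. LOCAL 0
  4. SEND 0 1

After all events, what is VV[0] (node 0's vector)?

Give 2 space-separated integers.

Initial: VV[0]=[0, 0]
Initial: VV[1]=[0, 0]
Event 1: LOCAL 0: VV[0][0]++ -> VV[0]=[1, 0]
Event 2: LOCAL 0: VV[0][0]++ -> VV[0]=[2, 0]
Event 3: LOCAL 0: VV[0][0]++ -> VV[0]=[3, 0]
Event 4: SEND 0->1: VV[0][0]++ -> VV[0]=[4, 0], msg_vec=[4, 0]; VV[1]=max(VV[1],msg_vec) then VV[1][1]++ -> VV[1]=[4, 1]
Final vectors: VV[0]=[4, 0]; VV[1]=[4, 1]

Answer: 4 0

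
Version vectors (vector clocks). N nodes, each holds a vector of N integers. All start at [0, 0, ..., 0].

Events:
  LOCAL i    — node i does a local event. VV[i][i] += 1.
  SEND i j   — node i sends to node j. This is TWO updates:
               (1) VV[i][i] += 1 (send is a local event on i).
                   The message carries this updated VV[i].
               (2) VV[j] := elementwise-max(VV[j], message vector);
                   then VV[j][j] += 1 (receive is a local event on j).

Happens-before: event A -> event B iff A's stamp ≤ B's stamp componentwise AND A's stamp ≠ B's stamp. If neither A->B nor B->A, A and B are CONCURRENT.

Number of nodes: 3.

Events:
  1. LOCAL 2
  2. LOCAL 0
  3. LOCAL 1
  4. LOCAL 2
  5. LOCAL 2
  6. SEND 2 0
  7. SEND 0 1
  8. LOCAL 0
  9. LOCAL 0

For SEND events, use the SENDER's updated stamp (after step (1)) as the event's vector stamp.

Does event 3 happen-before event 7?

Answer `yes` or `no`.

Initial: VV[0]=[0, 0, 0]
Initial: VV[1]=[0, 0, 0]
Initial: VV[2]=[0, 0, 0]
Event 1: LOCAL 2: VV[2][2]++ -> VV[2]=[0, 0, 1]
Event 2: LOCAL 0: VV[0][0]++ -> VV[0]=[1, 0, 0]
Event 3: LOCAL 1: VV[1][1]++ -> VV[1]=[0, 1, 0]
Event 4: LOCAL 2: VV[2][2]++ -> VV[2]=[0, 0, 2]
Event 5: LOCAL 2: VV[2][2]++ -> VV[2]=[0, 0, 3]
Event 6: SEND 2->0: VV[2][2]++ -> VV[2]=[0, 0, 4], msg_vec=[0, 0, 4]; VV[0]=max(VV[0],msg_vec) then VV[0][0]++ -> VV[0]=[2, 0, 4]
Event 7: SEND 0->1: VV[0][0]++ -> VV[0]=[3, 0, 4], msg_vec=[3, 0, 4]; VV[1]=max(VV[1],msg_vec) then VV[1][1]++ -> VV[1]=[3, 2, 4]
Event 8: LOCAL 0: VV[0][0]++ -> VV[0]=[4, 0, 4]
Event 9: LOCAL 0: VV[0][0]++ -> VV[0]=[5, 0, 4]
Event 3 stamp: [0, 1, 0]
Event 7 stamp: [3, 0, 4]
[0, 1, 0] <= [3, 0, 4]? False. Equal? False. Happens-before: False

Answer: no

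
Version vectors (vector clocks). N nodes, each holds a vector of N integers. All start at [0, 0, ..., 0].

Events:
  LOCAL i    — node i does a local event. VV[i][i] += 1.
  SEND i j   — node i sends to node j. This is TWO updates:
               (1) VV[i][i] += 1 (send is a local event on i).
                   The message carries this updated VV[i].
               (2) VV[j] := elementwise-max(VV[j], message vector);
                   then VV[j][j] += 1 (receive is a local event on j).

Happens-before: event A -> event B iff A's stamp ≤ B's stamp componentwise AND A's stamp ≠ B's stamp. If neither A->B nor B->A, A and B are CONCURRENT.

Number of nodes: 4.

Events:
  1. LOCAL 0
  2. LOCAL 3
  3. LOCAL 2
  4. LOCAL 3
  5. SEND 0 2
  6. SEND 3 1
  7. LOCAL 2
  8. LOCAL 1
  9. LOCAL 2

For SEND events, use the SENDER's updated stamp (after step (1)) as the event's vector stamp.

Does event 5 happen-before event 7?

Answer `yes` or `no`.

Answer: yes

Derivation:
Initial: VV[0]=[0, 0, 0, 0]
Initial: VV[1]=[0, 0, 0, 0]
Initial: VV[2]=[0, 0, 0, 0]
Initial: VV[3]=[0, 0, 0, 0]
Event 1: LOCAL 0: VV[0][0]++ -> VV[0]=[1, 0, 0, 0]
Event 2: LOCAL 3: VV[3][3]++ -> VV[3]=[0, 0, 0, 1]
Event 3: LOCAL 2: VV[2][2]++ -> VV[2]=[0, 0, 1, 0]
Event 4: LOCAL 3: VV[3][3]++ -> VV[3]=[0, 0, 0, 2]
Event 5: SEND 0->2: VV[0][0]++ -> VV[0]=[2, 0, 0, 0], msg_vec=[2, 0, 0, 0]; VV[2]=max(VV[2],msg_vec) then VV[2][2]++ -> VV[2]=[2, 0, 2, 0]
Event 6: SEND 3->1: VV[3][3]++ -> VV[3]=[0, 0, 0, 3], msg_vec=[0, 0, 0, 3]; VV[1]=max(VV[1],msg_vec) then VV[1][1]++ -> VV[1]=[0, 1, 0, 3]
Event 7: LOCAL 2: VV[2][2]++ -> VV[2]=[2, 0, 3, 0]
Event 8: LOCAL 1: VV[1][1]++ -> VV[1]=[0, 2, 0, 3]
Event 9: LOCAL 2: VV[2][2]++ -> VV[2]=[2, 0, 4, 0]
Event 5 stamp: [2, 0, 0, 0]
Event 7 stamp: [2, 0, 3, 0]
[2, 0, 0, 0] <= [2, 0, 3, 0]? True. Equal? False. Happens-before: True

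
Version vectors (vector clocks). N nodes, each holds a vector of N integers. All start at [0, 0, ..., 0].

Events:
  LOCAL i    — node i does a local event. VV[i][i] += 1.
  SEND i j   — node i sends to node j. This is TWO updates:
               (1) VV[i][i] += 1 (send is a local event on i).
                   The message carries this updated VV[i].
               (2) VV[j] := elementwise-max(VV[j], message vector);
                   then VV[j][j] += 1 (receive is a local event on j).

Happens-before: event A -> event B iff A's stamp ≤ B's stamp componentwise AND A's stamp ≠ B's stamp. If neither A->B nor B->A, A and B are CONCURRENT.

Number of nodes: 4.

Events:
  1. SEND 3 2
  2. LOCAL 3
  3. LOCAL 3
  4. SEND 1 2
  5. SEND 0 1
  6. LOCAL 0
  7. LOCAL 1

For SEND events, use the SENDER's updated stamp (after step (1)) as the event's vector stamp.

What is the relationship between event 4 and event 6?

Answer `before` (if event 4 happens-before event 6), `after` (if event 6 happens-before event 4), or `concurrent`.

Initial: VV[0]=[0, 0, 0, 0]
Initial: VV[1]=[0, 0, 0, 0]
Initial: VV[2]=[0, 0, 0, 0]
Initial: VV[3]=[0, 0, 0, 0]
Event 1: SEND 3->2: VV[3][3]++ -> VV[3]=[0, 0, 0, 1], msg_vec=[0, 0, 0, 1]; VV[2]=max(VV[2],msg_vec) then VV[2][2]++ -> VV[2]=[0, 0, 1, 1]
Event 2: LOCAL 3: VV[3][3]++ -> VV[3]=[0, 0, 0, 2]
Event 3: LOCAL 3: VV[3][3]++ -> VV[3]=[0, 0, 0, 3]
Event 4: SEND 1->2: VV[1][1]++ -> VV[1]=[0, 1, 0, 0], msg_vec=[0, 1, 0, 0]; VV[2]=max(VV[2],msg_vec) then VV[2][2]++ -> VV[2]=[0, 1, 2, 1]
Event 5: SEND 0->1: VV[0][0]++ -> VV[0]=[1, 0, 0, 0], msg_vec=[1, 0, 0, 0]; VV[1]=max(VV[1],msg_vec) then VV[1][1]++ -> VV[1]=[1, 2, 0, 0]
Event 6: LOCAL 0: VV[0][0]++ -> VV[0]=[2, 0, 0, 0]
Event 7: LOCAL 1: VV[1][1]++ -> VV[1]=[1, 3, 0, 0]
Event 4 stamp: [0, 1, 0, 0]
Event 6 stamp: [2, 0, 0, 0]
[0, 1, 0, 0] <= [2, 0, 0, 0]? False
[2, 0, 0, 0] <= [0, 1, 0, 0]? False
Relation: concurrent

Answer: concurrent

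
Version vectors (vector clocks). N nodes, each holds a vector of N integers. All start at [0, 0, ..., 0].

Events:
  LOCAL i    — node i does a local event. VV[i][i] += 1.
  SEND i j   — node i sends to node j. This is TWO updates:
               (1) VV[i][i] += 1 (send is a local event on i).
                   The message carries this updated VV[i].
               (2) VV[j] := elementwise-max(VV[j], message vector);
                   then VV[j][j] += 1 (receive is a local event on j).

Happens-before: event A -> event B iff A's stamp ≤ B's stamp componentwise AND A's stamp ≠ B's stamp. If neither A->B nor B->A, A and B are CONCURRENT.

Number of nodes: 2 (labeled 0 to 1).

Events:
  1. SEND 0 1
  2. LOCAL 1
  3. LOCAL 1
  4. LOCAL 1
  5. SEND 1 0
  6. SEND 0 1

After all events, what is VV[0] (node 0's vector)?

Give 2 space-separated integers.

Answer: 3 5

Derivation:
Initial: VV[0]=[0, 0]
Initial: VV[1]=[0, 0]
Event 1: SEND 0->1: VV[0][0]++ -> VV[0]=[1, 0], msg_vec=[1, 0]; VV[1]=max(VV[1],msg_vec) then VV[1][1]++ -> VV[1]=[1, 1]
Event 2: LOCAL 1: VV[1][1]++ -> VV[1]=[1, 2]
Event 3: LOCAL 1: VV[1][1]++ -> VV[1]=[1, 3]
Event 4: LOCAL 1: VV[1][1]++ -> VV[1]=[1, 4]
Event 5: SEND 1->0: VV[1][1]++ -> VV[1]=[1, 5], msg_vec=[1, 5]; VV[0]=max(VV[0],msg_vec) then VV[0][0]++ -> VV[0]=[2, 5]
Event 6: SEND 0->1: VV[0][0]++ -> VV[0]=[3, 5], msg_vec=[3, 5]; VV[1]=max(VV[1],msg_vec) then VV[1][1]++ -> VV[1]=[3, 6]
Final vectors: VV[0]=[3, 5]; VV[1]=[3, 6]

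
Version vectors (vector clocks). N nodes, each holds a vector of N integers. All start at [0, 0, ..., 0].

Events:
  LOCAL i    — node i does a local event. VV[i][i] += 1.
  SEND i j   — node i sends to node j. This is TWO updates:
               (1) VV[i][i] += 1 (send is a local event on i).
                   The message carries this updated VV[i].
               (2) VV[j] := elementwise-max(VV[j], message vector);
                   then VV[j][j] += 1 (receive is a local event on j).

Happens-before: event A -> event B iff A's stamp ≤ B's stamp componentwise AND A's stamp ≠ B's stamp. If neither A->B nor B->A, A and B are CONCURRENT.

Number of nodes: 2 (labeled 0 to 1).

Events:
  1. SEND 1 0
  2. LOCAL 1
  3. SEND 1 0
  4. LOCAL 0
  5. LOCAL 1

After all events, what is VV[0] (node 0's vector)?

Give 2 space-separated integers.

Answer: 3 3

Derivation:
Initial: VV[0]=[0, 0]
Initial: VV[1]=[0, 0]
Event 1: SEND 1->0: VV[1][1]++ -> VV[1]=[0, 1], msg_vec=[0, 1]; VV[0]=max(VV[0],msg_vec) then VV[0][0]++ -> VV[0]=[1, 1]
Event 2: LOCAL 1: VV[1][1]++ -> VV[1]=[0, 2]
Event 3: SEND 1->0: VV[1][1]++ -> VV[1]=[0, 3], msg_vec=[0, 3]; VV[0]=max(VV[0],msg_vec) then VV[0][0]++ -> VV[0]=[2, 3]
Event 4: LOCAL 0: VV[0][0]++ -> VV[0]=[3, 3]
Event 5: LOCAL 1: VV[1][1]++ -> VV[1]=[0, 4]
Final vectors: VV[0]=[3, 3]; VV[1]=[0, 4]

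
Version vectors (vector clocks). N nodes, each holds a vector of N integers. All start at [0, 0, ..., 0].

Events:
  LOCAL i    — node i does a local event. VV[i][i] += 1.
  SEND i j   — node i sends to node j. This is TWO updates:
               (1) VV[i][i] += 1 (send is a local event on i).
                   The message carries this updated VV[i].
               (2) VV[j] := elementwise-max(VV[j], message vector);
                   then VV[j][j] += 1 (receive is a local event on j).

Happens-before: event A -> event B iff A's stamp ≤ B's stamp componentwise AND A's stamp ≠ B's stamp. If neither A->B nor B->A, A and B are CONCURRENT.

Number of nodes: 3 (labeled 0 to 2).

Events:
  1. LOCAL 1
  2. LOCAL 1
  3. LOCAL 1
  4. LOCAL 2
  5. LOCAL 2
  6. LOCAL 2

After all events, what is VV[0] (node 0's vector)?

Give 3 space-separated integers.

Initial: VV[0]=[0, 0, 0]
Initial: VV[1]=[0, 0, 0]
Initial: VV[2]=[0, 0, 0]
Event 1: LOCAL 1: VV[1][1]++ -> VV[1]=[0, 1, 0]
Event 2: LOCAL 1: VV[1][1]++ -> VV[1]=[0, 2, 0]
Event 3: LOCAL 1: VV[1][1]++ -> VV[1]=[0, 3, 0]
Event 4: LOCAL 2: VV[2][2]++ -> VV[2]=[0, 0, 1]
Event 5: LOCAL 2: VV[2][2]++ -> VV[2]=[0, 0, 2]
Event 6: LOCAL 2: VV[2][2]++ -> VV[2]=[0, 0, 3]
Final vectors: VV[0]=[0, 0, 0]; VV[1]=[0, 3, 0]; VV[2]=[0, 0, 3]

Answer: 0 0 0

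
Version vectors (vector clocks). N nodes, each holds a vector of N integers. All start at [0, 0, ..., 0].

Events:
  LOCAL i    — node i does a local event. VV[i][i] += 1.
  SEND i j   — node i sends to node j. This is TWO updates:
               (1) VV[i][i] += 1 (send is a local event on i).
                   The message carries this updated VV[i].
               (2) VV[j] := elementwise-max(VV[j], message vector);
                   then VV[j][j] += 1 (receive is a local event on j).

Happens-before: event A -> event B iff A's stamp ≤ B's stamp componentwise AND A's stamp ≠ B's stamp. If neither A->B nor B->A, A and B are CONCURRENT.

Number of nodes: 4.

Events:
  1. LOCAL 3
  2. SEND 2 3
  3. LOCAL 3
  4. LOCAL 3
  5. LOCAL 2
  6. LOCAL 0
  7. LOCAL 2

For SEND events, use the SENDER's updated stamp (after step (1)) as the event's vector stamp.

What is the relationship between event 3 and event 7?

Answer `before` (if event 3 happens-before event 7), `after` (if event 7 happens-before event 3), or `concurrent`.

Initial: VV[0]=[0, 0, 0, 0]
Initial: VV[1]=[0, 0, 0, 0]
Initial: VV[2]=[0, 0, 0, 0]
Initial: VV[3]=[0, 0, 0, 0]
Event 1: LOCAL 3: VV[3][3]++ -> VV[3]=[0, 0, 0, 1]
Event 2: SEND 2->3: VV[2][2]++ -> VV[2]=[0, 0, 1, 0], msg_vec=[0, 0, 1, 0]; VV[3]=max(VV[3],msg_vec) then VV[3][3]++ -> VV[3]=[0, 0, 1, 2]
Event 3: LOCAL 3: VV[3][3]++ -> VV[3]=[0, 0, 1, 3]
Event 4: LOCAL 3: VV[3][3]++ -> VV[3]=[0, 0, 1, 4]
Event 5: LOCAL 2: VV[2][2]++ -> VV[2]=[0, 0, 2, 0]
Event 6: LOCAL 0: VV[0][0]++ -> VV[0]=[1, 0, 0, 0]
Event 7: LOCAL 2: VV[2][2]++ -> VV[2]=[0, 0, 3, 0]
Event 3 stamp: [0, 0, 1, 3]
Event 7 stamp: [0, 0, 3, 0]
[0, 0, 1, 3] <= [0, 0, 3, 0]? False
[0, 0, 3, 0] <= [0, 0, 1, 3]? False
Relation: concurrent

Answer: concurrent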